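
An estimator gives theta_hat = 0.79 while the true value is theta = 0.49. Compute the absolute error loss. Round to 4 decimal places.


The absolute error loss is |theta_hat - theta|
= |0.79 - 0.49|
= 0.3

0.3


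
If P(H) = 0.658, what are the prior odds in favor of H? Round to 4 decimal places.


Prior odds = P(H) / (1 - P(H))
= 0.658 / 0.342
= 1.924

1.924


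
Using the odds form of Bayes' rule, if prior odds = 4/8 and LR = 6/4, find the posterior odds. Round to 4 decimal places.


Bayes' rule in odds form: posterior odds = prior odds * LR
= (4 * 6) / (8 * 4)
= 24/32 = 0.75

0.75


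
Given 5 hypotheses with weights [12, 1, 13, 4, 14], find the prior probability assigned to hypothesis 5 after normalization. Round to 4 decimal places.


To normalize, divide each weight by the sum of all weights.
Sum = 44
Prior(H5) = 14/44 = 0.3182

0.3182


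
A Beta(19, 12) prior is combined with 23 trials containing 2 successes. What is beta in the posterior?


In conjugate updating:
beta_posterior = beta_prior + (n - k)
= 12 + (23 - 2)
= 12 + 21 = 33

33


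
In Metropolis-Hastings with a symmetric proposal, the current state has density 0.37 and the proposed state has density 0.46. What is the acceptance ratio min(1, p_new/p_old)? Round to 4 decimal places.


Ratio = p_new / p_old = 0.46 / 0.37 = 1.2432
Acceptance = min(1, 1.2432) = 1.0

1.0


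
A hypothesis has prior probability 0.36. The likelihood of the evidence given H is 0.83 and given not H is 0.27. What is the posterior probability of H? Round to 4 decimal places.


Using Bayes' theorem:
P(E) = 0.36 * 0.83 + 0.64 * 0.27
P(E) = 0.4716
P(H|E) = (0.36 * 0.83) / 0.4716 = 0.6336

0.6336


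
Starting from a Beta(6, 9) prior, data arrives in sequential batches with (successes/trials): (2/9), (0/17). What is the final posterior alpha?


In sequential Bayesian updating, we sum all successes.
Total successes = 2
Final alpha = 6 + 2 = 8

8


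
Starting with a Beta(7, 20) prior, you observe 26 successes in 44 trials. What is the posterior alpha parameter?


For a Beta-Binomial conjugate model:
Posterior alpha = prior alpha + number of successes
= 7 + 26 = 33

33


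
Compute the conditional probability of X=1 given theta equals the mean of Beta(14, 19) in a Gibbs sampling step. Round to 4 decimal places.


Mean of Beta(14, 19) = 0.4242
P(X=1 | theta=0.4242) = 0.4242

0.4242


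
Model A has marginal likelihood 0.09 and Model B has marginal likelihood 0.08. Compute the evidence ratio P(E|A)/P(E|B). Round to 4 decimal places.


Evidence ratio = P(E|A) / P(E|B)
= 0.09 / 0.08
= 1.125

1.125


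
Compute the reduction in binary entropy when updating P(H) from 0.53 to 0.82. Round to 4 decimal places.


H_before = -p*log2(p) - (1-p)*log2(1-p) for p=0.53: 0.9974
H_after for p=0.82: 0.6801
Reduction = 0.9974 - 0.6801 = 0.3173

0.3173


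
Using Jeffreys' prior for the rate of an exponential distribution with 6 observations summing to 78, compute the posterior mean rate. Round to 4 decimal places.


Jeffreys' prior leads to posterior Gamma(6, 78).
Mean = 6/78 = 0.0769

0.0769


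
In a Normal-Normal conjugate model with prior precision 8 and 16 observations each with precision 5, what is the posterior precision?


Posterior precision = prior precision + n * observation precision
= 8 + 16 * 5
= 8 + 80 = 88

88


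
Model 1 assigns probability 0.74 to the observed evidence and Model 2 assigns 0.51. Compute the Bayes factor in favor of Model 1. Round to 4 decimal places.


BF = P(data|M1) / P(data|M2)
= 0.74 / 0.51 = 1.451

1.451


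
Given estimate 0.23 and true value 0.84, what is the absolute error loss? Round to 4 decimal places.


Absolute error = |estimate - true|
= |-0.61| = 0.61

0.61


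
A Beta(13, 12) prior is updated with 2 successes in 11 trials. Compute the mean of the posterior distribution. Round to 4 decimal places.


After update: Beta(15, 21)
Mean = 15 / (15 + 21) = 15 / 36
= 0.4167

0.4167


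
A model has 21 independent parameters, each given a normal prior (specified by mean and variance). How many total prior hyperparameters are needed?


Each normal prior needs 2 hyperparameters (mean and variance).
Total = 2 * 21 = 42

42


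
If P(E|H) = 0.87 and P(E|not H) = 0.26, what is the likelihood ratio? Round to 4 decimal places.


Likelihood ratio = P(E|H) / P(E|not H)
= 0.87 / 0.26
= 3.3462

3.3462


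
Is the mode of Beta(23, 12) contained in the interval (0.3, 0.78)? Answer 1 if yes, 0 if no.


Mode = (a-1)/(a+b-2) = 22/33 = 0.6667
Interval: (0.3, 0.78)
Contains mode? 1

1


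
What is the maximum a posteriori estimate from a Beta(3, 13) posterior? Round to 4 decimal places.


The MAP estimate equals the mode of the distribution.
Mode of Beta(a,b) = (a-1)/(a+b-2)
= 2/14
= 0.1429

0.1429


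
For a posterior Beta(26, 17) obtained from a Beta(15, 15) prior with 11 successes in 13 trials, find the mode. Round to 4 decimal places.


Mode = (alpha - 1) / (alpha + beta - 2)
= 25 / 41
= 0.6098

0.6098


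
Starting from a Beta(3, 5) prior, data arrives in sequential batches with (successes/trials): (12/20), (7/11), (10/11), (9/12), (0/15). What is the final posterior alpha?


In sequential Bayesian updating, we sum all successes.
Total successes = 38
Final alpha = 3 + 38 = 41

41


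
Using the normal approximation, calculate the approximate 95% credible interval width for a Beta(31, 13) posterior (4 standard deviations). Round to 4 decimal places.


Var(Beta) = 31*13/(44^2 * 45) = 0.0046
SD = 0.068
Width ~ 4*SD = 0.2721

0.2721


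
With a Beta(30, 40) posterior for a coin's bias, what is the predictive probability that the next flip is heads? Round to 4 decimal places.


The predictive probability equals the posterior mean.
P(next = heads) = alpha / (alpha + beta)
= 30 / 70 = 0.4286

0.4286


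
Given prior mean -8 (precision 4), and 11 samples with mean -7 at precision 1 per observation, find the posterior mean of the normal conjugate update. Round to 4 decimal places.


The posterior mean is a precision-weighted average of prior and data.
Post. prec. = 4 + 11 = 15
Post. mean = (-32 + -77)/15 = -109/15 = -7.2667

-7.2667


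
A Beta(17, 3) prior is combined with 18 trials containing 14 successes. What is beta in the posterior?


In conjugate updating:
beta_posterior = beta_prior + (n - k)
= 3 + (18 - 14)
= 3 + 4 = 7

7


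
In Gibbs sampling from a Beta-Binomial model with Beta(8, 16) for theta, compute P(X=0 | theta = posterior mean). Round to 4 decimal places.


Posterior mean = alpha/(alpha+beta) = 8/24 = 0.3333
P(X=0|theta=mean) = 1 - theta = 0.6667

0.6667


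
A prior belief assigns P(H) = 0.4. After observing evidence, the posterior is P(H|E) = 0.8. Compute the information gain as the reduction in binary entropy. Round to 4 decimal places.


H(prior) = -0.4*log2(0.4) - 0.6*log2(0.6)
= 0.971
H(post) = -0.8*log2(0.8) - 0.2*log2(0.2)
= 0.7219
IG = 0.971 - 0.7219 = 0.249

0.249


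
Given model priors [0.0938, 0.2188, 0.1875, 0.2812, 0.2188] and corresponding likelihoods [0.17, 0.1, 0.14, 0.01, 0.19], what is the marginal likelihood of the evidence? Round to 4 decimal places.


P(E) = sum_i P(M_i) P(E|M_i)
= 0.0159 + 0.0219 + 0.0263 + 0.0028 + 0.0416
= 0.1085

0.1085


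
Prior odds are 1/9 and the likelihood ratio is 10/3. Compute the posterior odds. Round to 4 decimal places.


Posterior odds = prior odds * likelihood ratio
= (1/9) * (10/3)
= 10 / 27
= 0.3704

0.3704


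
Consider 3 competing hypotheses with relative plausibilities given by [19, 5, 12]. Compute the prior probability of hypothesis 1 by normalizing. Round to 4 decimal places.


Sum of weights = 19 + 5 + 12 = 36
Normalized prior for H1 = 19 / 36
= 0.5278

0.5278


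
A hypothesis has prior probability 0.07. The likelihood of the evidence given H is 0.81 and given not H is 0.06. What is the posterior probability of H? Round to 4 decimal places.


Using Bayes' theorem:
P(E) = 0.07 * 0.81 + 0.93 * 0.06
P(E) = 0.1125
P(H|E) = (0.07 * 0.81) / 0.1125 = 0.504

0.504


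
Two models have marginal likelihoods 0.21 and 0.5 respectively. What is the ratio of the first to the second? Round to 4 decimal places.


Evidence ratio = 0.21 / 0.5
= 0.42

0.42


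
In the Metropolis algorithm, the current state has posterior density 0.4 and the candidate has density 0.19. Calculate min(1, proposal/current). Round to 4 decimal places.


Ratio = 0.19/0.4 = 0.475
Acceptance probability = min(1, 0.475)
= 0.475

0.475


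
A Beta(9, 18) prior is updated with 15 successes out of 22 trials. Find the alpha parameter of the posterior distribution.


In the Beta-Binomial conjugate update:
alpha_post = alpha_prior + successes
= 9 + 15
= 24

24


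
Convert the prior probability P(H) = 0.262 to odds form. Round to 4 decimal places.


P(not H) = 1 - 0.262 = 0.738
Odds = 0.262 / 0.738 = 0.355

0.355


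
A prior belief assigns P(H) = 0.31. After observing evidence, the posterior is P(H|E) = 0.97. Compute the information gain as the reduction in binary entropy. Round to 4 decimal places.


H(prior) = -0.31*log2(0.31) - 0.69*log2(0.69)
= 0.8932
H(post) = -0.97*log2(0.97) - 0.03*log2(0.03)
= 0.1944
IG = 0.8932 - 0.1944 = 0.6988

0.6988


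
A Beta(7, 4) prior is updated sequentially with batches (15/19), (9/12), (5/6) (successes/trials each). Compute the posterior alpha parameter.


Sequential conjugate updating is equivalent to a single batch update.
Total successes across all batches = 29
alpha_posterior = alpha_prior + total_successes = 7 + 29
= 36

36


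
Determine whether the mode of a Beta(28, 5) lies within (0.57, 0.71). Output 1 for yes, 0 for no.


First find the mode: (a-1)/(a+b-2) = 0.871
Is 0.871 in (0.57, 0.71)? 0

0


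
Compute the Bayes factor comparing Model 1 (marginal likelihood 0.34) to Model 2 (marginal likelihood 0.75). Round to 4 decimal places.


BF12 = marginal likelihood of M1 / marginal likelihood of M2
= 0.34/0.75
= 0.4533

0.4533


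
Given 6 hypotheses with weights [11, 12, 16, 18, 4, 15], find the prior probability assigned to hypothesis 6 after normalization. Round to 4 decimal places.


To normalize, divide each weight by the sum of all weights.
Sum = 76
Prior(H6) = 15/76 = 0.1974

0.1974


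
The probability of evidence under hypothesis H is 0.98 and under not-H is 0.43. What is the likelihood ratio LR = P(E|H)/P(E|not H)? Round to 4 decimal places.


LR = 0.98 / 0.43
= 2.2791

2.2791


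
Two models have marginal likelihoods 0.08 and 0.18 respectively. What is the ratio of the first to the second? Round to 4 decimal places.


Evidence ratio = 0.08 / 0.18
= 0.4444

0.4444


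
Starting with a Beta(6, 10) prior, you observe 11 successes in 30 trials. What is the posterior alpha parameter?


For a Beta-Binomial conjugate model:
Posterior alpha = prior alpha + number of successes
= 6 + 11 = 17

17


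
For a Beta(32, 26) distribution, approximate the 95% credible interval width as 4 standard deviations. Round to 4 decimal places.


Variance of Beta(a,b) = ab / ((a+b)^2 * (a+b+1))
= 32*26 / ((58)^2 * 59)
= 0.0042
SD = sqrt(0.0042) = 0.0647
Width = 4 * SD = 0.259

0.259


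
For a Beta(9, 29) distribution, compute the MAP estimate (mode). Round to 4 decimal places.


MAP = mode = (a-1)/(a+b-2)
= (9-1)/(9+29-2)
= 8/36 = 0.2222

0.2222


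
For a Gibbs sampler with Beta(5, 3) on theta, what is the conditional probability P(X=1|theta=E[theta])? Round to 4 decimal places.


E[theta] = 5/(5+3) = 0.625
P(X=1|theta) = theta = 0.625

0.625


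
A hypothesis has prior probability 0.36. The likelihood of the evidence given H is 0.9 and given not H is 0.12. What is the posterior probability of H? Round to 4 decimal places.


Using Bayes' theorem:
P(E) = 0.36 * 0.9 + 0.64 * 0.12
P(E) = 0.4008
P(H|E) = (0.36 * 0.9) / 0.4008 = 0.8084

0.8084


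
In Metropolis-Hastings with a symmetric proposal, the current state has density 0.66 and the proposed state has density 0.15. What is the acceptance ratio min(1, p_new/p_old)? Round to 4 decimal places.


Ratio = p_new / p_old = 0.15 / 0.66 = 0.2273
Acceptance = min(1, 0.2273) = 0.2273

0.2273


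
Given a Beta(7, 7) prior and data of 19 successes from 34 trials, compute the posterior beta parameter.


Number of failures = 34 - 19 = 15
Posterior beta = 7 + 15 = 22

22


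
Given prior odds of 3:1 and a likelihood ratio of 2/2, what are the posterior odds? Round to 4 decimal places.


Posterior odds = prior odds * LR
Prior odds = 3/1 = 3.0
LR = 2/2 = 1.0
Posterior odds = 3.0 * 1.0 = 3.0

3.0


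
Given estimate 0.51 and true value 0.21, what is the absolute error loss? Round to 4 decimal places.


Absolute error = |estimate - true|
= |0.3| = 0.3

0.3


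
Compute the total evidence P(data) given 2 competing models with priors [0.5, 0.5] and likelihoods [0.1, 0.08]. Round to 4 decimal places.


Marginal likelihood = sum P(model_i) * P(data|model_i)
Model 1: 0.5 * 0.1 = 0.05
Model 2: 0.5 * 0.08 = 0.04
Total = 0.09

0.09


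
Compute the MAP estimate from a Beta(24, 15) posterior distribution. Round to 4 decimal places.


MAP = mode of Beta distribution
= (alpha - 1)/(alpha + beta - 2)
= (24-1)/(24+15-2)
= 23/37 = 0.6216

0.6216


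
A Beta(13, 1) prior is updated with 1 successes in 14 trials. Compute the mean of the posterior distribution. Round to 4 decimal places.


After update: Beta(14, 14)
Mean = 14 / (14 + 14) = 14 / 28
= 0.5

0.5


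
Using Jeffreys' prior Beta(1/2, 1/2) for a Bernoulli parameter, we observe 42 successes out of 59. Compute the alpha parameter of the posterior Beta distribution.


Conjugate update: Beta(0.5 + k, 0.5 + n - k).
k = 42, n - k = 17
Posterior alpha = 0.5 + k = 0.5 + 42 = 42.5

42.5


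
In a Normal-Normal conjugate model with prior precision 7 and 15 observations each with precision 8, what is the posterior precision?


Posterior precision = prior precision + n * observation precision
= 7 + 15 * 8
= 7 + 120 = 127

127


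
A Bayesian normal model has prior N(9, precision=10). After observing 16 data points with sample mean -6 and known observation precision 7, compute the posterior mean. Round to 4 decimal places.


Posterior mean = (prior_precision * prior_mean + n * data_precision * data_mean) / (prior_precision + n * data_precision)
Numerator = 10*9 + 16*7*-6 = -582
Denominator = 10 + 16*7 = 122
Posterior mean = -4.7705

-4.7705


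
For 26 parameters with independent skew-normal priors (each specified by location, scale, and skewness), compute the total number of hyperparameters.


A skew-normal prior has 3 hyperparameters per parameter.
Total = 26 * 3 = 78

78


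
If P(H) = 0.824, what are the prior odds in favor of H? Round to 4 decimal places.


Prior odds = P(H) / (1 - P(H))
= 0.824 / 0.176
= 4.6818

4.6818


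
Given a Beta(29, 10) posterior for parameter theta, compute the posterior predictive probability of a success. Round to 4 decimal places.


For a Beta-Bernoulli model, the predictive probability is the mean:
P(success) = 29/(29+10) = 29/39 = 0.7436

0.7436


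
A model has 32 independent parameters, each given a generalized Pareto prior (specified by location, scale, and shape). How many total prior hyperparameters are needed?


Each generalized Pareto prior needs 3 hyperparameters (location, scale, and shape).
Total = 3 * 32 = 96

96


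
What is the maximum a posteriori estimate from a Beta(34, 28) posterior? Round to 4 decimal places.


The MAP estimate equals the mode of the distribution.
Mode of Beta(a,b) = (a-1)/(a+b-2)
= 33/60
= 0.55

0.55


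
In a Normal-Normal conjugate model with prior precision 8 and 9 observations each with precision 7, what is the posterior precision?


Posterior precision = prior precision + n * observation precision
= 8 + 9 * 7
= 8 + 63 = 71

71


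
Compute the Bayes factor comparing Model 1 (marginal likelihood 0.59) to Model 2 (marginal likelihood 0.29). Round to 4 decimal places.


BF12 = marginal likelihood of M1 / marginal likelihood of M2
= 0.59/0.29
= 2.0345

2.0345


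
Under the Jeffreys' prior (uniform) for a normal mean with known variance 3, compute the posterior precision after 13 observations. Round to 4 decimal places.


Prior precision = 0 (flat prior).
Post. prec. = 0 + n/var = 13/3 = 4.3333

4.3333


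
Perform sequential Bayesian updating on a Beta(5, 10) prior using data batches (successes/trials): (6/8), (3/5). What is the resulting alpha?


Accumulate successes: 9
Posterior alpha = prior alpha + sum of successes
= 5 + 9 = 14

14


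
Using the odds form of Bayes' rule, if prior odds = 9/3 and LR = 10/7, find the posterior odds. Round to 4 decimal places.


Bayes' rule in odds form: posterior odds = prior odds * LR
= (9 * 10) / (3 * 7)
= 90/21 = 4.2857

4.2857


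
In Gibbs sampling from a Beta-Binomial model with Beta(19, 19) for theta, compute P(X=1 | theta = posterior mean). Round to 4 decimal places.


Posterior mean = alpha/(alpha+beta) = 19/38 = 0.5
P(X=1|theta=mean) = theta = 0.5

0.5


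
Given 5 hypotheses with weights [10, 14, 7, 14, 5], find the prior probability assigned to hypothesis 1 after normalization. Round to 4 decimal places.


To normalize, divide each weight by the sum of all weights.
Sum = 50
Prior(H1) = 10/50 = 0.2

0.2


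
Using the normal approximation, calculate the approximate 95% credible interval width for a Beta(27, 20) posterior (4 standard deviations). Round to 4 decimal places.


Var(Beta) = 27*20/(47^2 * 48) = 0.0051
SD = 0.0714
Width ~ 4*SD = 0.2855

0.2855


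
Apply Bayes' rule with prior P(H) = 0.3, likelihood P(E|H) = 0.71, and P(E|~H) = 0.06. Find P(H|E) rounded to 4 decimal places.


Step 1: Compute marginal P(E) = P(E|H)P(H) + P(E|~H)P(~H)
= 0.71*0.3 + 0.06*0.7 = 0.255
Step 2: P(H|E) = P(E|H)P(H)/P(E) = 0.213/0.255
= 0.8353

0.8353


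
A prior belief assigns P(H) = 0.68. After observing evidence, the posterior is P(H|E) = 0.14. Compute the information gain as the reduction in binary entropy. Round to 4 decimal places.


H(prior) = -0.68*log2(0.68) - 0.32*log2(0.32)
= 0.9044
H(post) = -0.14*log2(0.14) - 0.86*log2(0.86)
= 0.5842
IG = 0.9044 - 0.5842 = 0.3201

0.3201


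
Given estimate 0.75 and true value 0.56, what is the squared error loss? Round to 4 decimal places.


Squared error = (estimate - true)^2
Difference = 0.19
Loss = 0.19^2 = 0.0361

0.0361


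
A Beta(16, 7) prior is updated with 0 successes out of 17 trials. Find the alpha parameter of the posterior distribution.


In the Beta-Binomial conjugate update:
alpha_post = alpha_prior + successes
= 16 + 0
= 16

16


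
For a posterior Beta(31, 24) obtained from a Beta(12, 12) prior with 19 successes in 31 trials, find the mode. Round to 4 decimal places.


Mode = (alpha - 1) / (alpha + beta - 2)
= 30 / 53
= 0.566

0.566


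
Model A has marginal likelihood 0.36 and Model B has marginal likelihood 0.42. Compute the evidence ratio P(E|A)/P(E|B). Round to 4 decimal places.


Evidence ratio = P(E|A) / P(E|B)
= 0.36 / 0.42
= 0.8571

0.8571


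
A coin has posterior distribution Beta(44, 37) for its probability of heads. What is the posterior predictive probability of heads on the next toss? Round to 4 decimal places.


Posterior predictive = E[theta] = alpha/(alpha+beta)
= 44/81
= 0.5432

0.5432


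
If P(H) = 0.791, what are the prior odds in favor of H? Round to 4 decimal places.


Prior odds = P(H) / (1 - P(H))
= 0.791 / 0.209
= 3.7847

3.7847


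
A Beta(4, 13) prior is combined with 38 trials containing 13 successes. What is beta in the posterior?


In conjugate updating:
beta_posterior = beta_prior + (n - k)
= 13 + (38 - 13)
= 13 + 25 = 38

38


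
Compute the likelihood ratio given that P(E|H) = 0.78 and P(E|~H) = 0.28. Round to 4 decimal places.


LR = P(E|H) / P(E|~H)
= 0.78 / 0.28 = 2.7857

2.7857


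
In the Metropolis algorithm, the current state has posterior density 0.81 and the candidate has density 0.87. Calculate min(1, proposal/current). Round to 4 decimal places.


Ratio = 0.87/0.81 = 1.0741
Acceptance probability = min(1, 1.0741)
= 1.0

1.0


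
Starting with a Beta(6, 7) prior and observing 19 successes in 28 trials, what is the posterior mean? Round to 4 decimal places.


Posterior parameters: alpha = 6 + 19 = 25
beta = 7 + 9 = 16
Posterior mean = alpha / (alpha + beta) = 25 / 41
= 0.6098

0.6098


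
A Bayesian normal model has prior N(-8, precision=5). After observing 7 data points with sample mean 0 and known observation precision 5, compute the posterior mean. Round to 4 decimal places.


Posterior mean = (prior_precision * prior_mean + n * data_precision * data_mean) / (prior_precision + n * data_precision)
Numerator = 5*-8 + 7*5*0 = -40
Denominator = 5 + 7*5 = 40
Posterior mean = -1.0

-1.0


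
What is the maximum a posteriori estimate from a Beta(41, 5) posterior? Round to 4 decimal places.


The MAP estimate equals the mode of the distribution.
Mode of Beta(a,b) = (a-1)/(a+b-2)
= 40/44
= 0.9091

0.9091


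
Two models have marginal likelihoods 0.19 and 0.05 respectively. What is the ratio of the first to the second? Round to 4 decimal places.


Evidence ratio = 0.19 / 0.05
= 3.8

3.8


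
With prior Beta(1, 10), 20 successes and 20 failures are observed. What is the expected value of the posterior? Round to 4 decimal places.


Posterior = Beta(21, 30)
E[theta] = alpha/(alpha+beta)
= 21/51 = 0.4118

0.4118


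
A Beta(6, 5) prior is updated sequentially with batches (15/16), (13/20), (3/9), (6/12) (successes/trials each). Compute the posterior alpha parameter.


Sequential conjugate updating is equivalent to a single batch update.
Total successes across all batches = 37
alpha_posterior = alpha_prior + total_successes = 6 + 37
= 43

43


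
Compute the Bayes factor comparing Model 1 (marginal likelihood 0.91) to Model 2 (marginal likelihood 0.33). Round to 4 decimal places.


BF12 = marginal likelihood of M1 / marginal likelihood of M2
= 0.91/0.33
= 2.7576

2.7576


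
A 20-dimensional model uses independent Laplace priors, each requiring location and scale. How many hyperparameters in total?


Per parameter: 2 (location and scale).
Total = 20 * 2 = 40

40


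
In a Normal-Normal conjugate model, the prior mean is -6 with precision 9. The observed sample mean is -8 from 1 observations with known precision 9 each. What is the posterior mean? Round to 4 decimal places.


Posterior precision = tau0 + n*tau = 9 + 1*9 = 18
Posterior mean = (tau0*mu0 + n*tau*xbar) / posterior_precision
= (9*-6 + 1*9*-8) / 18
= -126 / 18 = -7.0

-7.0


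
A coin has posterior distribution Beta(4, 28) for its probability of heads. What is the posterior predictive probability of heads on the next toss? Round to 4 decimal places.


Posterior predictive = E[theta] = alpha/(alpha+beta)
= 4/32
= 0.125

0.125


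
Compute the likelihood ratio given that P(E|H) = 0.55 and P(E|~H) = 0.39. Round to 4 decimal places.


LR = P(E|H) / P(E|~H)
= 0.55 / 0.39 = 1.4103

1.4103


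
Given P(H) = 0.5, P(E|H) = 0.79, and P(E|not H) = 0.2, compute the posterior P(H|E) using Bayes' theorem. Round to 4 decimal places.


By Bayes' theorem: P(H|E) = P(E|H)*P(H) / P(E)
P(E) = P(E|H)*P(H) + P(E|not H)*P(not H)
P(E) = 0.79*0.5 + 0.2*0.5 = 0.495
P(H|E) = 0.79*0.5 / 0.495 = 0.798

0.798


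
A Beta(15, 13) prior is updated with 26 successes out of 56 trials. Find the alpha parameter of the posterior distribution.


In the Beta-Binomial conjugate update:
alpha_post = alpha_prior + successes
= 15 + 26
= 41

41


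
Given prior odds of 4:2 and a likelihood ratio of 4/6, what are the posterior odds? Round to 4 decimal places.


Posterior odds = prior odds * LR
Prior odds = 4/2 = 2.0
LR = 4/6 = 0.6667
Posterior odds = 2.0 * 0.6667 = 1.3333

1.3333


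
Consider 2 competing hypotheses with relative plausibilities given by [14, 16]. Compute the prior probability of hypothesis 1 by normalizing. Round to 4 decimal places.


Sum of weights = 14 + 16 = 30
Normalized prior for H1 = 14 / 30
= 0.4667

0.4667


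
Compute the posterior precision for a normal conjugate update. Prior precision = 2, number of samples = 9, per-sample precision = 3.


tau_post = tau_0 + n * tau
= 2 + 9 * 3 = 29

29


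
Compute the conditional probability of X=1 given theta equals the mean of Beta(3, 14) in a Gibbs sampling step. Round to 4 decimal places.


Mean of Beta(3, 14) = 0.1765
P(X=1 | theta=0.1765) = 0.1765

0.1765


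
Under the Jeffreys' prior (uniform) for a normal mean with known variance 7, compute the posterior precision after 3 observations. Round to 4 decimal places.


Prior precision = 0 (flat prior).
Post. prec. = 0 + n/var = 3/7 = 0.4286

0.4286


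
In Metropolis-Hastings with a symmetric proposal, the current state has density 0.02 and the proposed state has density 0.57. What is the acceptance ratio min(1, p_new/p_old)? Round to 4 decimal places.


Ratio = p_new / p_old = 0.57 / 0.02 = 28.5
Acceptance = min(1, 28.5) = 1.0

1.0


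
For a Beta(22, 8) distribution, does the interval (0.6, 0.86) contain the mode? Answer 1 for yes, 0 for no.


Mode of Beta(a,b) = (a-1)/(a+b-2)
= (22-1)/(22+8-2) = 0.75
Check: 0.6 <= 0.75 <= 0.86?
Result: 1

1


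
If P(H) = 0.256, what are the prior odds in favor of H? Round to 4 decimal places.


Prior odds = P(H) / (1 - P(H))
= 0.256 / 0.744
= 0.3441

0.3441


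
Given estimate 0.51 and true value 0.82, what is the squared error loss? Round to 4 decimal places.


Squared error = (estimate - true)^2
Difference = -0.31
Loss = -0.31^2 = 0.0961

0.0961


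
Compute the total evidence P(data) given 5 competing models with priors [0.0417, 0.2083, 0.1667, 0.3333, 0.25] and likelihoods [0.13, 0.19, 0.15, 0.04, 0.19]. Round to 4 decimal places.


Marginal likelihood = sum P(model_i) * P(data|model_i)
Model 1: 0.0417 * 0.13 = 0.0054
Model 2: 0.2083 * 0.19 = 0.0396
Model 3: 0.1667 * 0.15 = 0.025
Model 4: 0.3333 * 0.04 = 0.0133
Model 5: 0.25 * 0.19 = 0.0475
Total = 0.1308

0.1308


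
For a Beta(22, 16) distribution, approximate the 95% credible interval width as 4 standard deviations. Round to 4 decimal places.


Variance of Beta(a,b) = ab / ((a+b)^2 * (a+b+1))
= 22*16 / ((38)^2 * 39)
= 0.0063
SD = sqrt(0.0063) = 0.0791
Width = 4 * SD = 0.3162

0.3162


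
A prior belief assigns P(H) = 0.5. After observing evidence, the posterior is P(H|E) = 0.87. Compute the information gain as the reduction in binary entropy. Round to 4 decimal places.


H(prior) = -0.5*log2(0.5) - 0.5*log2(0.5)
= 1.0
H(post) = -0.87*log2(0.87) - 0.13*log2(0.13)
= 0.5574
IG = 1.0 - 0.5574 = 0.4426

0.4426


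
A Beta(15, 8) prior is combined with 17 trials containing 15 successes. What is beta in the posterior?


In conjugate updating:
beta_posterior = beta_prior + (n - k)
= 8 + (17 - 15)
= 8 + 2 = 10

10


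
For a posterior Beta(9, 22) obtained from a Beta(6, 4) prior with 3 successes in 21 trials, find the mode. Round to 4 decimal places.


Mode = (alpha - 1) / (alpha + beta - 2)
= 8 / 29
= 0.2759

0.2759


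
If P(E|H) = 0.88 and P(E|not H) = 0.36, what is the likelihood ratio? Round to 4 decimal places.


Likelihood ratio = P(E|H) / P(E|not H)
= 0.88 / 0.36
= 2.4444

2.4444


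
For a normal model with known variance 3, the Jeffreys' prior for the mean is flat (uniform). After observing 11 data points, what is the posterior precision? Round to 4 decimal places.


Jeffreys' prior for normal mean (known variance) is flat.
Prior precision = 0.
Posterior precision = prior_prec + n/sigma^2 = 0 + 11/3
= 3.6667

3.6667


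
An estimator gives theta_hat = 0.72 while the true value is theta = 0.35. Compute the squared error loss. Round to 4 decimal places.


The squared error loss is (theta_hat - theta)^2
= (0.72 - 0.35)^2
= (0.37)^2 = 0.1369

0.1369


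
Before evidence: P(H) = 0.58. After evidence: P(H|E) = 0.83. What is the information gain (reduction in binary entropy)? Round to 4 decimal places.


Prior entropy = 0.9815
Posterior entropy = 0.6577
Information gain = 0.9815 - 0.6577 = 0.3237

0.3237


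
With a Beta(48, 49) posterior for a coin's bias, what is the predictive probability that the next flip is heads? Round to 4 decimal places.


The predictive probability equals the posterior mean.
P(next = heads) = alpha / (alpha + beta)
= 48 / 97 = 0.4948

0.4948


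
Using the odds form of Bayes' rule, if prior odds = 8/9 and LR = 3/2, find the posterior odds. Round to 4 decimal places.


Bayes' rule in odds form: posterior odds = prior odds * LR
= (8 * 3) / (9 * 2)
= 24/18 = 1.3333

1.3333


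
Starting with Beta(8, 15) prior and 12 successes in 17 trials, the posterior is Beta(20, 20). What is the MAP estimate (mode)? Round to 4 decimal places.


The mode of Beta(a, b) when a > 1 and b > 1 is (a-1)/(a+b-2)
= (20 - 1) / (20 + 20 - 2)
= 19 / 38
= 0.5

0.5


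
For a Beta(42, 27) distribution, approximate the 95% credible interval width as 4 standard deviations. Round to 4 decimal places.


Variance of Beta(a,b) = ab / ((a+b)^2 * (a+b+1))
= 42*27 / ((69)^2 * 70)
= 0.0034
SD = sqrt(0.0034) = 0.0583
Width = 4 * SD = 0.2333

0.2333


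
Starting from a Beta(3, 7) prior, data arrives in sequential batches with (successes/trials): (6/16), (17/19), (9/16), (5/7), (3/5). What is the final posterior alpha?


In sequential Bayesian updating, we sum all successes.
Total successes = 40
Final alpha = 3 + 40 = 43

43


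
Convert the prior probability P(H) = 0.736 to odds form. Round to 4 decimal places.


P(not H) = 1 - 0.736 = 0.264
Odds = 0.736 / 0.264 = 2.7879

2.7879


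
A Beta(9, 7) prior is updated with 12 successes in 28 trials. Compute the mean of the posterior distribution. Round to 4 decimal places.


After update: Beta(21, 23)
Mean = 21 / (21 + 23) = 21 / 44
= 0.4773

0.4773


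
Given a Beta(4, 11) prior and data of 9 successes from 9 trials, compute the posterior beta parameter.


Number of failures = 9 - 9 = 0
Posterior beta = 11 + 0 = 11

11


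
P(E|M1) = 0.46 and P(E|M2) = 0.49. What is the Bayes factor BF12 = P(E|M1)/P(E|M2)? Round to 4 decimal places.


Bayes factor BF12 = P(E|M1) / P(E|M2)
= 0.46 / 0.49
= 0.9388

0.9388


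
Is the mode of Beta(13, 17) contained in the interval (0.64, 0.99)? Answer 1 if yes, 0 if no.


Mode = (a-1)/(a+b-2) = 12/28 = 0.4286
Interval: (0.64, 0.99)
Contains mode? 0

0


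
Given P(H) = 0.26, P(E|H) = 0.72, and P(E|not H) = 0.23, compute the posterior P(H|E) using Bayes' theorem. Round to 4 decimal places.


By Bayes' theorem: P(H|E) = P(E|H)*P(H) / P(E)
P(E) = P(E|H)*P(H) + P(E|not H)*P(not H)
P(E) = 0.72*0.26 + 0.23*0.74 = 0.3574
P(H|E) = 0.72*0.26 / 0.3574 = 0.5238

0.5238


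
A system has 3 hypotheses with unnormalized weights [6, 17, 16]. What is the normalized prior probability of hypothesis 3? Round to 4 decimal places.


The normalized prior is the weight divided by the total.
Total weight = 39
P(H3) = 16 / 39 = 0.4103

0.4103


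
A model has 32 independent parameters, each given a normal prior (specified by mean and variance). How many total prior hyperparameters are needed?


Each normal prior needs 2 hyperparameters (mean and variance).
Total = 2 * 32 = 64

64


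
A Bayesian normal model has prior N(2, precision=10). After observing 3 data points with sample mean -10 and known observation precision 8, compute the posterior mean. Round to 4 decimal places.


Posterior mean = (prior_precision * prior_mean + n * data_precision * data_mean) / (prior_precision + n * data_precision)
Numerator = 10*2 + 3*8*-10 = -220
Denominator = 10 + 3*8 = 34
Posterior mean = -6.4706

-6.4706


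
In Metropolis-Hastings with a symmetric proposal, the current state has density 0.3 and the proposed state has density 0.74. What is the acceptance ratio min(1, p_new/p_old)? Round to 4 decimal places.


Ratio = p_new / p_old = 0.74 / 0.3 = 2.4667
Acceptance = min(1, 2.4667) = 1.0

1.0


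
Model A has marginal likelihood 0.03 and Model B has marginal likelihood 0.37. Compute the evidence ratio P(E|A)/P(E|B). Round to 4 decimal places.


Evidence ratio = P(E|A) / P(E|B)
= 0.03 / 0.37
= 0.0811

0.0811


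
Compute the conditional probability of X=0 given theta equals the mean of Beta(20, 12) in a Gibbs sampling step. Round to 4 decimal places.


Mean of Beta(20, 12) = 0.625
P(X=0 | theta=0.625) = 0.375

0.375


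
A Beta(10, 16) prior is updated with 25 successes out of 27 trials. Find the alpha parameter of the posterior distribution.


In the Beta-Binomial conjugate update:
alpha_post = alpha_prior + successes
= 10 + 25
= 35

35


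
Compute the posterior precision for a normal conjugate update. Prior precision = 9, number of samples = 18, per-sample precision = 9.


tau_post = tau_0 + n * tau
= 9 + 18 * 9 = 171

171


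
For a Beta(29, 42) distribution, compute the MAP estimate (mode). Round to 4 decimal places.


MAP = mode = (a-1)/(a+b-2)
= (29-1)/(29+42-2)
= 28/69 = 0.4058

0.4058


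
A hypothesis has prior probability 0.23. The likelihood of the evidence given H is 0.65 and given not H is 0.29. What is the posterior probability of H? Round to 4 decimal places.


Using Bayes' theorem:
P(E) = 0.23 * 0.65 + 0.77 * 0.29
P(E) = 0.3728
P(H|E) = (0.23 * 0.65) / 0.3728 = 0.401

0.401


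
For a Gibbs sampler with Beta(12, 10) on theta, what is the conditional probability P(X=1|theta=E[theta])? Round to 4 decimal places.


E[theta] = 12/(12+10) = 0.5455
P(X=1|theta) = theta = 0.5455

0.5455


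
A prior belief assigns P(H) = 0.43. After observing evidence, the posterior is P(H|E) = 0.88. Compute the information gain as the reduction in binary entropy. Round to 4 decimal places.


H(prior) = -0.43*log2(0.43) - 0.57*log2(0.57)
= 0.9858
H(post) = -0.88*log2(0.88) - 0.12*log2(0.12)
= 0.5294
IG = 0.9858 - 0.5294 = 0.4565

0.4565


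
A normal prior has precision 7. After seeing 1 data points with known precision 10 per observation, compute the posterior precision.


In the conjugate normal model, precisions add:
tau_posterior = tau_prior + n * tau_data
= 7 + 1*10 = 17

17


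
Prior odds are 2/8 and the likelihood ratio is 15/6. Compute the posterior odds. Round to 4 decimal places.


Posterior odds = prior odds * likelihood ratio
= (2/8) * (15/6)
= 30 / 48
= 0.625

0.625


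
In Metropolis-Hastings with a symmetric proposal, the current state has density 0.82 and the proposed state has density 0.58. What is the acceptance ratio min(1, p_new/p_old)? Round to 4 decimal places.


Ratio = p_new / p_old = 0.58 / 0.82 = 0.7073
Acceptance = min(1, 0.7073) = 0.7073

0.7073


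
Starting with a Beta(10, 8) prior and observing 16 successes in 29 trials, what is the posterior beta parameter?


Posterior beta = prior beta + failures
Failures = 29 - 16 = 13
beta_post = 8 + 13 = 21

21


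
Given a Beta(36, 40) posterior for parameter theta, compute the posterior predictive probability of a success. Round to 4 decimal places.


For a Beta-Bernoulli model, the predictive probability is the mean:
P(success) = 36/(36+40) = 36/76 = 0.4737

0.4737


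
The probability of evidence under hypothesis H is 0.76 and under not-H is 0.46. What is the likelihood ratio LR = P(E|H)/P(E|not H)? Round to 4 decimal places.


LR = 0.76 / 0.46
= 1.6522

1.6522


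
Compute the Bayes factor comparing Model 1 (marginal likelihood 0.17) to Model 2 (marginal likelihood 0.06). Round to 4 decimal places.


BF12 = marginal likelihood of M1 / marginal likelihood of M2
= 0.17/0.06
= 2.8333

2.8333


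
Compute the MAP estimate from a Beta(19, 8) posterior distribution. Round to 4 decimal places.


MAP = mode of Beta distribution
= (alpha - 1)/(alpha + beta - 2)
= (19-1)/(19+8-2)
= 18/25 = 0.72

0.72


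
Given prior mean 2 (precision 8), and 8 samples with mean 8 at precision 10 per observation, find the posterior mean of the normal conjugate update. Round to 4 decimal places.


The posterior mean is a precision-weighted average of prior and data.
Post. prec. = 8 + 80 = 88
Post. mean = (16 + 640)/88 = 656/88 = 7.4545

7.4545


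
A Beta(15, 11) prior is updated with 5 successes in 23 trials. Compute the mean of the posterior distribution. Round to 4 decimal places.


After update: Beta(20, 29)
Mean = 20 / (20 + 29) = 20 / 49
= 0.4082

0.4082


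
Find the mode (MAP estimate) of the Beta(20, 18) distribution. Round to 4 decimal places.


For Beta(a,b) with a,b > 1:
Mode = (a-1)/(a+b-2) = (20-1)/(38-2)
= 19/36 = 0.5278

0.5278


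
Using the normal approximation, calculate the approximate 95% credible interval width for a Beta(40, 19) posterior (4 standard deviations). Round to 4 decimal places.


Var(Beta) = 40*19/(59^2 * 60) = 0.0036
SD = 0.0603
Width ~ 4*SD = 0.2413

0.2413


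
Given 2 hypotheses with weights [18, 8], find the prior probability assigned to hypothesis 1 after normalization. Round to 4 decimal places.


To normalize, divide each weight by the sum of all weights.
Sum = 26
Prior(H1) = 18/26 = 0.6923

0.6923


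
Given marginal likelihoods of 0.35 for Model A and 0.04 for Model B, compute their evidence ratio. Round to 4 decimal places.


Ratio = ML(A) / ML(B) = 0.35/0.04
= 8.75

8.75


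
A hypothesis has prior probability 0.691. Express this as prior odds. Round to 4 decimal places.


Odds = P(H) / P(not H) = 0.691 / 0.309
= 2.2362

2.2362


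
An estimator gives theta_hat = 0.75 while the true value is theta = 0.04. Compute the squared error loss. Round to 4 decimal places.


The squared error loss is (theta_hat - theta)^2
= (0.75 - 0.04)^2
= (0.71)^2 = 0.5041

0.5041


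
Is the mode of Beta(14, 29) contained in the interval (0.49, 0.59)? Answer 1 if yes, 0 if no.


Mode = (a-1)/(a+b-2) = 13/41 = 0.3171
Interval: (0.49, 0.59)
Contains mode? 0

0


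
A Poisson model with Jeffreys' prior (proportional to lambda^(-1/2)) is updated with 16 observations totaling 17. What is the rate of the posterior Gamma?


Posterior = Gamma(0.5 + S, n)
= Gamma(0.5 + 17, 16)
Posterior rate = 0 + n = 16

16.0


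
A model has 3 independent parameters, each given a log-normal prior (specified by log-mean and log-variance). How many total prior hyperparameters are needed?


Each log-normal prior needs 2 hyperparameters (log-mean and log-variance).
Total = 2 * 3 = 6

6


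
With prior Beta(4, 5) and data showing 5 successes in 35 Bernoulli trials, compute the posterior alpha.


Conjugate update: alpha_posterior = alpha_prior + k
= 4 + 5 = 9

9


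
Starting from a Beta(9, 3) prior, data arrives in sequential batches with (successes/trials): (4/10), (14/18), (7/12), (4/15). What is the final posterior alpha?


In sequential Bayesian updating, we sum all successes.
Total successes = 29
Final alpha = 9 + 29 = 38

38


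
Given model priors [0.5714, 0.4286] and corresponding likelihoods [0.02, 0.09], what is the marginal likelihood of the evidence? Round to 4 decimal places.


P(E) = sum_i P(M_i) P(E|M_i)
= 0.0114 + 0.0386
= 0.05

0.05


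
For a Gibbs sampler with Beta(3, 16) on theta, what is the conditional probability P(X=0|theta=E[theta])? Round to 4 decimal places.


E[theta] = 3/(3+16) = 0.1579
P(X=0|theta) = 1 - theta = 0.8421

0.8421


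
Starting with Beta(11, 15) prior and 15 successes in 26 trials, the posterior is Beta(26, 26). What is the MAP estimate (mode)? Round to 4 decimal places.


The mode of Beta(a, b) when a > 1 and b > 1 is (a-1)/(a+b-2)
= (26 - 1) / (26 + 26 - 2)
= 25 / 50
= 0.5

0.5


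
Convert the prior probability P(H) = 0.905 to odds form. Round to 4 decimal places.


P(not H) = 1 - 0.905 = 0.095
Odds = 0.905 / 0.095 = 9.5263

9.5263
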